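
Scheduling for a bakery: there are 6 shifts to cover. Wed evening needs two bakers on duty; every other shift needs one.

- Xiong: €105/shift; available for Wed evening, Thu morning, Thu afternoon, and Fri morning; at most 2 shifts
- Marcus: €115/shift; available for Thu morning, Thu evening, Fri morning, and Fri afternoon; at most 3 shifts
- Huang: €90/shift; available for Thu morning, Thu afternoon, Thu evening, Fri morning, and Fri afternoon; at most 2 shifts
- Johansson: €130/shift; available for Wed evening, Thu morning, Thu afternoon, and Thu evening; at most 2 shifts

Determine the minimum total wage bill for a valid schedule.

€750

Wed evening can only be covered by Xiong and Johansson, so that assignment is forced.
Picking the cheapest available baker for each shift independently would cost €685, but that ignores the shift limits.
An optimal schedule: Wed evening→Xiong+Johansson, Thu morning→Marcus, Thu afternoon→Huang, Thu evening→Marcus, Fri morning→Xiong, Fri afternoon→Huang.
Total: 105 + 130 + 115 + 90 + 115 + 105 + 90 = €750.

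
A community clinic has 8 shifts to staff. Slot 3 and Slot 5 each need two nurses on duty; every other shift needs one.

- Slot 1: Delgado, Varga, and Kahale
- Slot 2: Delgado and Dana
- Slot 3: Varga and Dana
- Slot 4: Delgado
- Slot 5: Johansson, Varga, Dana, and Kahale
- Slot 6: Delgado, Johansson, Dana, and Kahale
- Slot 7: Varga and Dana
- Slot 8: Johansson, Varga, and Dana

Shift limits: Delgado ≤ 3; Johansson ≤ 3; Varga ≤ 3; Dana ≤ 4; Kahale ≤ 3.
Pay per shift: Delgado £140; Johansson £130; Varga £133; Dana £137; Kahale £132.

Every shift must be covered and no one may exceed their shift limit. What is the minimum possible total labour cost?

£1334

Slot 3 can only be covered by Varga and Dana, so that assignment is forced.
Slot 4 can only be covered by Delgado, so that assignment is forced.
Picking the cheapest available nurse for each shift independently would cost £1334, and that bound is achievable.
An optimal schedule: Slot 1→Kahale, Slot 2→Dana, Slot 3→Varga+Dana, Slot 4→Delgado, Slot 5→Johansson+Kahale, Slot 6→Johansson, Slot 7→Varga, Slot 8→Johansson.
Total: 132 + 137 + 133 + 137 + 140 + 130 + 132 + 130 + 133 + 130 = £1334.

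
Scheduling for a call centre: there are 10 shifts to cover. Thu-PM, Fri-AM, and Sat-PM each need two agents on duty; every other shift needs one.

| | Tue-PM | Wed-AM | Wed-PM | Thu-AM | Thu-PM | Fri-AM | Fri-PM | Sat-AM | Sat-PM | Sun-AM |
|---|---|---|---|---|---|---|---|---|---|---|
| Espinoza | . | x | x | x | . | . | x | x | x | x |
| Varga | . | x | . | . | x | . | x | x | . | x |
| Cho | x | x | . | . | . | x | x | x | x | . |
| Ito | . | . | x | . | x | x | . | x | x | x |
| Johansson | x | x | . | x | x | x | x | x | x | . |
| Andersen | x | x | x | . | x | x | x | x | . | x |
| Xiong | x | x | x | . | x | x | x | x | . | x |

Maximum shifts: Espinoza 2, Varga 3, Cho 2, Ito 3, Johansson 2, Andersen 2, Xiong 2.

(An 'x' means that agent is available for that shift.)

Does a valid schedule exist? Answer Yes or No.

One valid schedule: Tue-PM→Cho, Wed-AM→Varga, Wed-PM→Espinoza, Thu-AM→Espinoza, Thu-PM→Ito+Johansson, Fri-AM→Johansson+Andersen, Fri-PM→Varga, Sat-AM→Ito, Sat-PM→Cho+Ito, Sun-AM→Varga.
Loads: Espinoza 2/2, Varga 3/3, Cho 2/2, Ito 3/3, Johansson 2/2, Andersen 1/2, Xiong 0/2 — all within limits.

Yes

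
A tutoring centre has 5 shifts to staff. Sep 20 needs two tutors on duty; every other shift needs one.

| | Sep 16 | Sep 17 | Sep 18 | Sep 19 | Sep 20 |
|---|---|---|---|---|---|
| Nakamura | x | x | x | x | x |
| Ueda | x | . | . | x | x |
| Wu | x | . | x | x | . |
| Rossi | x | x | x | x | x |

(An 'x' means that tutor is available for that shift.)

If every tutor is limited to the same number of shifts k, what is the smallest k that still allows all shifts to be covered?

2

With 4 tutors and 6 worker-slots to fill, someone must work at least ⌈6/4⌉ = 2 shifts, so k ≥ 2.
k = 2 works: Sep 16→Ueda, Sep 17→Nakamura, Sep 18→Nakamura, Sep 19→Wu, Sep 20→Ueda+Rossi.
Loads: Nakamura 2, Ueda 2, Wu 1, Rossi 1 — all ≤ 2.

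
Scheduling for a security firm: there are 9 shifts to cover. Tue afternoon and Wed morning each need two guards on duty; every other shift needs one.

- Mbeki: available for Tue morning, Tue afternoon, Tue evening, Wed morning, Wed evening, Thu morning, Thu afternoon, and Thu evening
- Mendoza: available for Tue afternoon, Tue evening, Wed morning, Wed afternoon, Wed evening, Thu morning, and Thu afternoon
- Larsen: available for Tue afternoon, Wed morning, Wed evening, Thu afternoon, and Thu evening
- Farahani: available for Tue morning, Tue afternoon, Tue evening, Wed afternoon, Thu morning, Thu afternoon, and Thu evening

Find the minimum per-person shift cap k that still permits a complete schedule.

With 4 guards and 11 worker-slots to fill, someone must work at least ⌈11/4⌉ = 3 shifts, so k ≥ 3.
k = 3 works: Tue morning→Mbeki, Tue afternoon→Larsen+Farahani, Tue evening→Mbeki, Wed morning→Mbeki+Mendoza, Wed afternoon→Mendoza, Wed evening→Mendoza, Thu morning→Farahani, Thu afternoon→Larsen, Thu evening→Larsen.
Loads: Mbeki 3, Mendoza 3, Larsen 3, Farahani 2 — all ≤ 3.

3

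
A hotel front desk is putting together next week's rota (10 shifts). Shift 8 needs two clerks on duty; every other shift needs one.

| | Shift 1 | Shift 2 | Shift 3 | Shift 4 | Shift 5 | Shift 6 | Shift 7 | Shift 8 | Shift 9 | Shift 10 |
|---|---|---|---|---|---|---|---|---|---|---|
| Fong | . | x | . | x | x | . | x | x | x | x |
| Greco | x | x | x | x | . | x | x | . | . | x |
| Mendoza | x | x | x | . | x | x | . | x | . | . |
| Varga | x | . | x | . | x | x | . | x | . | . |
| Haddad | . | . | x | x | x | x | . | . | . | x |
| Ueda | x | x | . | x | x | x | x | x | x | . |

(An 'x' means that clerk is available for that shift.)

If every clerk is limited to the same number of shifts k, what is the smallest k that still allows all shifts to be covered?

2

With 6 clerks and 11 worker-slots to fill, someone must work at least ⌈11/6⌉ = 2 shifts, so k ≥ 2.
k = 2 works: Shift 1→Greco, Shift 2→Mendoza, Shift 3→Mendoza, Shift 4→Haddad, Shift 5→Varga, Shift 6→Haddad, Shift 7→Fong, Shift 8→Varga+Ueda, Shift 9→Fong, Shift 10→Greco.
Loads: Fong 2, Greco 2, Mendoza 2, Varga 2, Haddad 2, Ueda 1 — all ≤ 2.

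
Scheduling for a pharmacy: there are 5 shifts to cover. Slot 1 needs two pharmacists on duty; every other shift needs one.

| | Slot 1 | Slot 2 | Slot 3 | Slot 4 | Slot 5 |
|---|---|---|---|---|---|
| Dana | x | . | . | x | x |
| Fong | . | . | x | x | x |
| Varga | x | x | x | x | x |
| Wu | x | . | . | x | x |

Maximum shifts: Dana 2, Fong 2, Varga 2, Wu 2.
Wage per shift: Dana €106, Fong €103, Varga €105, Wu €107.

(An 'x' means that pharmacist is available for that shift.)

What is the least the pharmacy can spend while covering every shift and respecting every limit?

Slot 2 can only be covered by Varga, so that assignment is forced.
Picking the cheapest available pharmacist for each shift independently would cost €625, but that ignores the shift limits.
An optimal schedule: Slot 1→Dana+Varga, Slot 2→Varga, Slot 3→Fong, Slot 4→Dana, Slot 5→Fong.
Total: 106 + 105 + 105 + 103 + 106 + 103 = €628.

€628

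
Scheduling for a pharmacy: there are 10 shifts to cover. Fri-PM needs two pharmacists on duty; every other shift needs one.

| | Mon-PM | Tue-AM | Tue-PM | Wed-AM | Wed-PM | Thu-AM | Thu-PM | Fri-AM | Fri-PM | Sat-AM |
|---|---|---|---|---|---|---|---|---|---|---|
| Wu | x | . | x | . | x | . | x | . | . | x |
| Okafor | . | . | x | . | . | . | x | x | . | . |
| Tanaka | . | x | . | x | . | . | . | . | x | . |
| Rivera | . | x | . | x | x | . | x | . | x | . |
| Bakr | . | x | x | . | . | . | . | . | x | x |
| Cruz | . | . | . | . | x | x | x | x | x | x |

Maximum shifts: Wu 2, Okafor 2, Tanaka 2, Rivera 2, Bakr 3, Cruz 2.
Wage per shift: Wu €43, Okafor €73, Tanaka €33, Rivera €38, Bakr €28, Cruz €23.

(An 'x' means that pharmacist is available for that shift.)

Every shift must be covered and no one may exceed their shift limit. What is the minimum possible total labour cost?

€358

Mon-PM can only be covered by Wu, so that assignment is forced.
Thu-AM can only be covered by Cruz, so that assignment is forced.
Picking the cheapest available pharmacist for each shift independently would cost €298, but that ignores the shift limits.
An optimal schedule: Mon-PM→Wu, Tue-AM→Bakr, Tue-PM→Bakr, Wed-AM→Tanaka, Wed-PM→Rivera, Thu-AM→Cruz, Thu-PM→Wu, Fri-AM→Cruz, Fri-PM→Tanaka+Rivera, Sat-AM→Bakr.
Total: 43 + 28 + 28 + 33 + 38 + 23 + 43 + 23 + 33 + 38 + 28 = €358.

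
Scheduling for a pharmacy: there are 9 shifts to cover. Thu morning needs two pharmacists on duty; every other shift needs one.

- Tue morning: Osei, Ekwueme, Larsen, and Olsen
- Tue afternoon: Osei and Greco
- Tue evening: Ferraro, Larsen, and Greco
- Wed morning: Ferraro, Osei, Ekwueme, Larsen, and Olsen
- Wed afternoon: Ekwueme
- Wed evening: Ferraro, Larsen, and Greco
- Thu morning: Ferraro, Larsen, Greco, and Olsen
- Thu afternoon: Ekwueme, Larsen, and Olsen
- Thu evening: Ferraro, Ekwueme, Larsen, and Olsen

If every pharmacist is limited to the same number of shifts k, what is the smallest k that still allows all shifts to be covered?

With 6 pharmacists and 10 worker-slots to fill, someone must work at least ⌈10/6⌉ = 2 shifts, so k ≥ 2.
k = 2 works: Tue morning→Osei, Tue afternoon→Osei, Tue evening→Ferraro, Wed morning→Larsen, Wed afternoon→Ekwueme, Wed evening→Ferraro, Thu morning→Greco+Olsen, Thu afternoon→Ekwueme, Thu evening→Larsen.
Loads: Ferraro 2, Osei 2, Ekwueme 2, Larsen 2, Greco 1, Olsen 1 — all ≤ 2.

2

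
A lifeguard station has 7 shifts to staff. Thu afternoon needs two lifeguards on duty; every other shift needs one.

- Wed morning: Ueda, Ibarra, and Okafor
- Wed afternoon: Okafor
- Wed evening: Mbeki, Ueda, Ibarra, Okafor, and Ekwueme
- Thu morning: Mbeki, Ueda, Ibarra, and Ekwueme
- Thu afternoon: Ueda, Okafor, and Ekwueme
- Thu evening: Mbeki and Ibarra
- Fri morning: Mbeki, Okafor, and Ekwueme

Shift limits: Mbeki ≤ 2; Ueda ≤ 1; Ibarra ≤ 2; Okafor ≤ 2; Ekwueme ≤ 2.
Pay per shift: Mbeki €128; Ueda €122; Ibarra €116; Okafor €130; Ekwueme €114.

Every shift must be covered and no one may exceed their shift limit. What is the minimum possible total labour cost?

Wed afternoon can only be covered by Okafor, so that assignment is forced.
Picking the cheapest available lifeguard for each shift independently would cost €940, but that ignores the shift limits.
An optimal schedule: Wed morning→Ibarra, Wed afternoon→Okafor, Wed evening→Mbeki, Thu morning→Mbeki, Thu afternoon→Ekwueme+Ueda, Thu evening→Ibarra, Fri morning→Ekwueme.
Total: 116 + 130 + 128 + 128 + 114 + 122 + 116 + 114 = €968.

€968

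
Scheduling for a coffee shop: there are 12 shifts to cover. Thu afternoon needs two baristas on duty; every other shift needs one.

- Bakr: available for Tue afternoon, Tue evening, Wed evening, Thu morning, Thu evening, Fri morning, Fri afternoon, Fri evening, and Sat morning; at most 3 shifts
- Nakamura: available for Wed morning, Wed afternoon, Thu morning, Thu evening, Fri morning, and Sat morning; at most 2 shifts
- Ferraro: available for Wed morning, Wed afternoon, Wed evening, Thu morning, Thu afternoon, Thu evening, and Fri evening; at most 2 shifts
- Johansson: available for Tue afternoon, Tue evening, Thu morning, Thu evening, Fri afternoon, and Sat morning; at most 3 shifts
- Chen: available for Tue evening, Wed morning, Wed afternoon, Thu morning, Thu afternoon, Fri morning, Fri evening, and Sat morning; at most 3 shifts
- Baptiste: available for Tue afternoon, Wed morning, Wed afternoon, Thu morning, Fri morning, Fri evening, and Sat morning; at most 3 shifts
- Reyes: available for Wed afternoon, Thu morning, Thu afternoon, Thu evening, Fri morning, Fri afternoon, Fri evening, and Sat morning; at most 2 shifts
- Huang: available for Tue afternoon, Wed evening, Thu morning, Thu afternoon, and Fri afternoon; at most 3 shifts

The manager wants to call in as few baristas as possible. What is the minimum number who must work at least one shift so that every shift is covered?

13 slots to fill and no one can take more than 3, so at least ⌈13/3⌉ = 5 baristas are needed.
Bakr, Nakamura, Ferraro, Johansson, and Chen alone can cover everything: Tue afternoon→Bakr, Tue evening→Johansson, Wed morning→Nakamura, Wed afternoon→Nakamura, Wed evening→Bakr, Thu morning→Chen, Thu afternoon→Ferraro+Chen, Thu evening→Johansson, Fri morning→Chen, Fri afternoon→Bakr, Fri evening→Ferraro, Sat morning→Johansson.

5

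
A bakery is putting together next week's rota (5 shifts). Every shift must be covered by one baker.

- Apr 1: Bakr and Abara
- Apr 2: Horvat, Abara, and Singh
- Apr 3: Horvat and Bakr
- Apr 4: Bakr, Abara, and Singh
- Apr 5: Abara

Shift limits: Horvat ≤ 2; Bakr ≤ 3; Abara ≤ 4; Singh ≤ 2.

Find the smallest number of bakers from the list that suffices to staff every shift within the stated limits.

5 slots to fill and no one can take more than 4, so at least ⌈5/4⌉ = 2 bakers are needed.
Horvat and Abara alone can cover everything: Apr 1→Abara, Apr 2→Horvat, Apr 3→Horvat, Apr 4→Abara, Apr 5→Abara.

2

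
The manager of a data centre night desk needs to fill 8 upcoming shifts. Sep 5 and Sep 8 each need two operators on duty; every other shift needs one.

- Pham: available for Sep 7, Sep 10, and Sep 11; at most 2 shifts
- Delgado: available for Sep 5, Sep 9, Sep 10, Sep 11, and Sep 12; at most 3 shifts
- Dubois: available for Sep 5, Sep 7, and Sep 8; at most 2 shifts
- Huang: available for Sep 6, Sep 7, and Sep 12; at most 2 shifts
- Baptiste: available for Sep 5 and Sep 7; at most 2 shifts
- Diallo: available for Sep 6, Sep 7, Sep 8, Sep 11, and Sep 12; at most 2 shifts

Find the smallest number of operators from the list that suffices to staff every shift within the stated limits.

10 slots to fill and no one can take more than 3, so at least ⌈10/3⌉ = 4 operators are needed.
Any 4 operators together have capacity at most 3+2+2+2 = 9 < 10 slots, so 4 can never suffice.
Pham, Delgado, Dubois, Huang, and Diallo alone can cover everything: Sep 5→Delgado+Dubois, Sep 6→Huang, Sep 7→Huang, Sep 8→Dubois+Diallo, Sep 9→Delgado, Sep 10→Pham, Sep 11→Pham, Sep 12→Delgado.

5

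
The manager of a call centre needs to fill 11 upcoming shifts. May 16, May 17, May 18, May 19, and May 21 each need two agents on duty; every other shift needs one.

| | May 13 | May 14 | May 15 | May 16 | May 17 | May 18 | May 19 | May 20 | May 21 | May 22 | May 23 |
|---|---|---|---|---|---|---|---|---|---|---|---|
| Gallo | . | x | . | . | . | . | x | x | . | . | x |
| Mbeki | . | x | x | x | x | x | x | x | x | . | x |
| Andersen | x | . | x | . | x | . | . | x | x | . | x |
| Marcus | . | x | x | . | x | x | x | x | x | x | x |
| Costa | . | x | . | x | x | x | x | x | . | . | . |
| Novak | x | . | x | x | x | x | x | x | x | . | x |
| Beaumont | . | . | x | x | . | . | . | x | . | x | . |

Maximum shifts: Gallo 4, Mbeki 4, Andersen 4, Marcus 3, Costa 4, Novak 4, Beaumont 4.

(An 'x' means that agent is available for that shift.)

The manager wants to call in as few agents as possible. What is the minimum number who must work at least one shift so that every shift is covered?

4

16 slots to fill and no one can take more than 4, so at least ⌈16/4⌉ = 4 agents are needed.
Mbeki, Andersen, Costa, and Beaumont alone can cover everything: May 13→Andersen, May 14→Mbeki, May 15→Beaumont, May 16→Costa+Beaumont, May 17→Andersen+Costa, May 18→Mbeki+Costa, May 19→Mbeki+Costa, May 20→Beaumont, May 21→Mbeki+Andersen, May 22→Beaumont, May 23→Andersen.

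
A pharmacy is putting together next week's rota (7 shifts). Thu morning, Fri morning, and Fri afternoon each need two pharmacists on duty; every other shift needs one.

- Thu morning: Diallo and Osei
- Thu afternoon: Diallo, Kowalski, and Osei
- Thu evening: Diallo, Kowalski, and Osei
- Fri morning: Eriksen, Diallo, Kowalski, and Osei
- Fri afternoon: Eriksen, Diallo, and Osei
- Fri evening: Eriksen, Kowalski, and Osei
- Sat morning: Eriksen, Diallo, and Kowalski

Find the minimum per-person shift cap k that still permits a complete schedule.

With 4 pharmacists and 10 worker-slots to fill, someone must work at least ⌈10/4⌉ = 3 shifts, so k ≥ 3.
k = 3 works: Thu morning→Diallo+Osei, Thu afternoon→Diallo, Thu evening→Diallo, Fri morning→Kowalski+Osei, Fri afternoon→Eriksen+Osei, Fri evening→Eriksen, Sat morning→Eriksen.
Loads: Eriksen 3, Diallo 3, Kowalski 1, Osei 3 — all ≤ 3.

3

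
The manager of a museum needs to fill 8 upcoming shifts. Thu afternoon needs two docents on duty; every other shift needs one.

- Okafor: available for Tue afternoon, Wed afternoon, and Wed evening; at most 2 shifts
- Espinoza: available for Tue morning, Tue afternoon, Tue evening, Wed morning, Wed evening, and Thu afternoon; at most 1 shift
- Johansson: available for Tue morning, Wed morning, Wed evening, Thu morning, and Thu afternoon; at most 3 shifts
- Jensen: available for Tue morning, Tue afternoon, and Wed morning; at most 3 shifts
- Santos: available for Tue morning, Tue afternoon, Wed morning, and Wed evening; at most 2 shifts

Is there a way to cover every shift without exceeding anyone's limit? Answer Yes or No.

Total capacity is 11 and 9 slots are needed, so capacity alone doesn't rule it out.
Shifts {Tue evening, Thu afternoon} need 3 worker-slots in total, but the docents available for any of those shifts (Espinoza and Johansson) can supply at most 2 among them. So no valid schedule exists.

No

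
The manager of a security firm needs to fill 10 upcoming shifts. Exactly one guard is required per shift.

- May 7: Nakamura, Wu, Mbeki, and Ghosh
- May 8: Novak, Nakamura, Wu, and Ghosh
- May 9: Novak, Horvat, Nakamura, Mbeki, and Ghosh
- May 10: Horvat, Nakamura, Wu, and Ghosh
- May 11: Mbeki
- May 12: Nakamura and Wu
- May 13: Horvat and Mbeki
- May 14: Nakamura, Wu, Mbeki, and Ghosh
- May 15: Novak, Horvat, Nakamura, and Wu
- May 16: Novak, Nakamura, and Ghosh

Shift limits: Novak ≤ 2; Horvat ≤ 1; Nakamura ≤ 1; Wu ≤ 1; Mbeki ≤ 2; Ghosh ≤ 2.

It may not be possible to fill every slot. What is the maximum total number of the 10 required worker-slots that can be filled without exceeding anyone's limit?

Total capacity across all guards is 2+1+1+1+2+2 = 9, and 10 slots are needed, so at most 9 can be filled.
An assignment achieving 9: May 7→Wu, May 8→Novak, May 9→Ghosh, May 10→Ghosh, May 11→Mbeki, May 12→Nakamura, May 13→Horvat, May 14→Mbeki, May 16→Novak.
Loads: Novak 2/2, Horvat 1/1, Nakamura 1/1, Wu 1/1, Mbeki 2/2, Ghosh 2/2.

9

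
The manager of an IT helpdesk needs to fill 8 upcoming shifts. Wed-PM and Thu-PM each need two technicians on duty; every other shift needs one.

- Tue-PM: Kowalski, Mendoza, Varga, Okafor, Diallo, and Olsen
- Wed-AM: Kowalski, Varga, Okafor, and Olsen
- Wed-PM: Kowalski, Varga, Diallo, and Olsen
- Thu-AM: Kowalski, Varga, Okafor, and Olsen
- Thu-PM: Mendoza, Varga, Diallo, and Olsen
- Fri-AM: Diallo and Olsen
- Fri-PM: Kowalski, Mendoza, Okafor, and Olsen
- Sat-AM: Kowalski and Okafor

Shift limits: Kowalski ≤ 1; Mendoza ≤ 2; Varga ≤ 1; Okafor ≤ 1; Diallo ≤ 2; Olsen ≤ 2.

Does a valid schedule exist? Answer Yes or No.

No

Total capacity is 1+2+1+1+2+2 = 9 but 10 worker-slots are needed — infeasible.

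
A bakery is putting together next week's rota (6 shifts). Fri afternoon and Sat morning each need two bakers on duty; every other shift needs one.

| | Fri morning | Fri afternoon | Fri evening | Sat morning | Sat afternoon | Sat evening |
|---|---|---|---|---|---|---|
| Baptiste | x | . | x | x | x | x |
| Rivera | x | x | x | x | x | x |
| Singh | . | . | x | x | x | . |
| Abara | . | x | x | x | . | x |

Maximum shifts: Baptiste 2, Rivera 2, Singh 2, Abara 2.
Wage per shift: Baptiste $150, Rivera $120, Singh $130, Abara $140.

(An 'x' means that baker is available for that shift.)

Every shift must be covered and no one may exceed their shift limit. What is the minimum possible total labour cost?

$1080

Fri afternoon can only be covered by Rivera and Abara, so that assignment is forced.
Picking the cheapest available baker for each shift independently would cost $990, but that ignores the shift limits.
An optimal schedule: Fri morning→Baptiste, Fri afternoon→Rivera+Abara, Fri evening→Singh, Sat morning→Singh+Abara, Sat afternoon→Baptiste, Sat evening→Rivera.
Total: 150 + 120 + 140 + 130 + 130 + 140 + 150 + 120 = $1080.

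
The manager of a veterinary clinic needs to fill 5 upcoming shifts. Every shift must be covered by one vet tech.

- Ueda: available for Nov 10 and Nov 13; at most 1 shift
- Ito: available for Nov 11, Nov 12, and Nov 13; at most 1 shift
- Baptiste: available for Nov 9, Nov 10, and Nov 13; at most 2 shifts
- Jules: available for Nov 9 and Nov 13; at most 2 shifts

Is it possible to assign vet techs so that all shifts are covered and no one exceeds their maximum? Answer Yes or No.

No

Total capacity is 6 and 5 slots are needed, so capacity alone doesn't rule it out.
Shifts {Nov 11, Nov 12} need 2 worker-slots in total, but the vet techs available for any of those shifts (Ito) can supply at most 1 among them. So no valid schedule exists.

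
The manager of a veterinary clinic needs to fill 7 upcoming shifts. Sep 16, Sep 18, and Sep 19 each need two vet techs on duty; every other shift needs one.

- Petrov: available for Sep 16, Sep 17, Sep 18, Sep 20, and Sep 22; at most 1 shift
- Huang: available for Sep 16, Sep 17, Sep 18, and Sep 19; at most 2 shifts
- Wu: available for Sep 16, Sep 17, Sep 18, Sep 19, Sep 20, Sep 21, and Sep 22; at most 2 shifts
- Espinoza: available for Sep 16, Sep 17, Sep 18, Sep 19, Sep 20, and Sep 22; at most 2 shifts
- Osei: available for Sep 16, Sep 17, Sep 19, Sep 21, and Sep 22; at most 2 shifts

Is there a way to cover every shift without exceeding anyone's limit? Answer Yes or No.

No

Total capacity is 1+2+2+2+2 = 9 but 10 worker-slots are needed — infeasible.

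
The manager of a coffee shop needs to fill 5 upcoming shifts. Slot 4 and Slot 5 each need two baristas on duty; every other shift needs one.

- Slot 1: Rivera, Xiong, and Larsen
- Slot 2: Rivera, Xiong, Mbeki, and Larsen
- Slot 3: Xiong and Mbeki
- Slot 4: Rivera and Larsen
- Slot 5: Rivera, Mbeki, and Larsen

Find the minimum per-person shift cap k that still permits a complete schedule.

2

With 4 baristas and 7 worker-slots to fill, someone must work at least ⌈7/4⌉ = 2 shifts, so k ≥ 2.
k = 2 works: Slot 1→Rivera, Slot 2→Xiong, Slot 3→Xiong, Slot 4→Rivera+Larsen, Slot 5→Mbeki+Larsen.
Loads: Rivera 2, Xiong 2, Mbeki 1, Larsen 2 — all ≤ 2.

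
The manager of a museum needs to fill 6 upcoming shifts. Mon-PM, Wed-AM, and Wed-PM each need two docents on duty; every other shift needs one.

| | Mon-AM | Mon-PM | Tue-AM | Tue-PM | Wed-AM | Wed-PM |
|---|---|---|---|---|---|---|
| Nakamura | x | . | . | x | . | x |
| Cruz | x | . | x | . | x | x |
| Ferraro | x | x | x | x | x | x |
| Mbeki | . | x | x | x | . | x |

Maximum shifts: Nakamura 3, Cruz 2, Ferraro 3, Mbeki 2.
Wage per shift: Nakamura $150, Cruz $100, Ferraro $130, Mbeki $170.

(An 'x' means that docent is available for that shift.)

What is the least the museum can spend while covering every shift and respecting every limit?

$1210

Mon-PM can only be covered by Ferraro and Mbeki, so that assignment is forced.
Wed-AM can only be covered by Cruz and Ferraro, so that assignment is forced.
Picking the cheapest available docent for each shift independently would cost $1090, but that ignores the shift limits.
An optimal schedule: Mon-AM→Nakamura, Mon-PM→Ferraro+Mbeki, Tue-AM→Cruz, Tue-PM→Nakamura, Wed-AM→Cruz+Ferraro, Wed-PM→Nakamura+Ferraro.
Total: 150 + 130 + 170 + 100 + 150 + 100 + 130 + 150 + 130 = $1210.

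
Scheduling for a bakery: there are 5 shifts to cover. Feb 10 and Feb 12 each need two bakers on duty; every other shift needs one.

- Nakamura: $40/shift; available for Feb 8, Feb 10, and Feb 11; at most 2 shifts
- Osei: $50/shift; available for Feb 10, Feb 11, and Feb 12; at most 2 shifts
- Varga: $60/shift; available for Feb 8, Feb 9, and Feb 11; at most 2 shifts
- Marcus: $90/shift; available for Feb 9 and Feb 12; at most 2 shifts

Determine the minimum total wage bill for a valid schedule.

Feb 10 can only be covered by Nakamura and Osei, so that assignment is forced.
Feb 12 can only be covered by Osei and Marcus, so that assignment is forced.
Picking the cheapest available baker for each shift independently would cost $370, but that ignores the shift limits.
An optimal schedule: Feb 8→Nakamura, Feb 9→Varga, Feb 10→Nakamura+Osei, Feb 11→Varga, Feb 12→Osei+Marcus.
Total: 40 + 60 + 40 + 50 + 60 + 50 + 90 = $390.

$390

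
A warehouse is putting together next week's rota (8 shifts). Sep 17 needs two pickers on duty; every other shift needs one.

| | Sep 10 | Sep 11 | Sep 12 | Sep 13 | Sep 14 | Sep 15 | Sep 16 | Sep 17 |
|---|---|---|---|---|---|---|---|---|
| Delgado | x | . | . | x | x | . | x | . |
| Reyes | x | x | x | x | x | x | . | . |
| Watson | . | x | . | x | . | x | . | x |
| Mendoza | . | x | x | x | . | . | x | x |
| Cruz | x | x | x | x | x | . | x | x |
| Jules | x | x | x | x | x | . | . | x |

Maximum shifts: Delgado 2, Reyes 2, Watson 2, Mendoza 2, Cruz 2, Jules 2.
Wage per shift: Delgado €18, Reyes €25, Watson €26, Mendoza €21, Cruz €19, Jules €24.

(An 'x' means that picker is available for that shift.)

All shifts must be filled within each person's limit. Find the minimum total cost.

€189

Picking the cheapest available picker for each shift independently would cost €175, but that ignores the shift limits.
An optimal schedule: Sep 10→Delgado, Sep 11→Mendoza, Sep 12→Cruz, Sep 13→Jules, Sep 14→Cruz, Sep 15→Reyes, Sep 16→Delgado, Sep 17→Mendoza+Jules.
Total: 18 + 21 + 19 + 24 + 19 + 25 + 18 + 21 + 24 = €189.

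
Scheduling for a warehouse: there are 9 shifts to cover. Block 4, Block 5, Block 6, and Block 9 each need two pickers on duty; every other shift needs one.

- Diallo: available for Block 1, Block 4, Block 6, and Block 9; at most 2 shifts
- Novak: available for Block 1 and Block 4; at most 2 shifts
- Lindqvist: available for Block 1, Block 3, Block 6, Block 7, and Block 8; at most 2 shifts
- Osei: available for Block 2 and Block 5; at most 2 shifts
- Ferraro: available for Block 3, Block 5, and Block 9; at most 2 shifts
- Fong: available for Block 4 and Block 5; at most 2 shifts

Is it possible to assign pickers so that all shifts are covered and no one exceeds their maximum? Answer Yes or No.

No

Shifts {Block 6, Block 7, Block 8} need 4 worker-slots in total, but the pickers available for any of those shifts (Diallo and Lindqvist) can supply at most 3 among them. So no valid schedule exists.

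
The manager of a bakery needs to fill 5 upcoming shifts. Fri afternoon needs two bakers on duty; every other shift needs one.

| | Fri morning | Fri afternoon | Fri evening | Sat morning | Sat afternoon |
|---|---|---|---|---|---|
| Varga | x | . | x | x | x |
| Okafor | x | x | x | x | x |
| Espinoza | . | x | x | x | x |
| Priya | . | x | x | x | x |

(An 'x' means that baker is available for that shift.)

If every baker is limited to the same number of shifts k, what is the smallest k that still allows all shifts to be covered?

2

With 4 bakers and 6 worker-slots to fill, someone must work at least ⌈6/4⌉ = 2 shifts, so k ≥ 2.
k = 2 works: Fri morning→Varga, Fri afternoon→Okafor+Espinoza, Fri evening→Varga, Sat morning→Okafor, Sat afternoon→Espinoza.
Loads: Varga 2, Okafor 2, Espinoza 2, Priya 0 — all ≤ 2.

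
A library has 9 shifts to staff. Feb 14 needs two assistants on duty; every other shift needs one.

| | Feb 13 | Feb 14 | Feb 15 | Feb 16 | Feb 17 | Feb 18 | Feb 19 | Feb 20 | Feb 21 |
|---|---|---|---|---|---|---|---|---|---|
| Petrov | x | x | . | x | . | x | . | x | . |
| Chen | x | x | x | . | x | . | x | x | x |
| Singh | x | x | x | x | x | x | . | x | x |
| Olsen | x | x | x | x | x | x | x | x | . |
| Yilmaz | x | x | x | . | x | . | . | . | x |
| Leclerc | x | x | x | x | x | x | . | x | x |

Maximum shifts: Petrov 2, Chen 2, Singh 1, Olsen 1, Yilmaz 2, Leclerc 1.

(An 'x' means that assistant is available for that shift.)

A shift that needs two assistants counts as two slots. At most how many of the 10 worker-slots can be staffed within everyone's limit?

9

Total capacity across all assistants is 2+2+1+1+2+1 = 9, and 10 slots are needed, so at most 9 can be filled.
An assignment achieving 9: Feb 13→Yilmaz, Feb 14→Yilmaz, Feb 15→Singh, Feb 16→Petrov, Feb 17→Olsen, Feb 18→Petrov, Feb 19→Chen, Feb 20→Leclerc, Feb 21→Chen.
Loads: Petrov 2/2, Chen 2/2, Singh 1/1, Olsen 1/1, Yilmaz 2/2, Leclerc 1/1.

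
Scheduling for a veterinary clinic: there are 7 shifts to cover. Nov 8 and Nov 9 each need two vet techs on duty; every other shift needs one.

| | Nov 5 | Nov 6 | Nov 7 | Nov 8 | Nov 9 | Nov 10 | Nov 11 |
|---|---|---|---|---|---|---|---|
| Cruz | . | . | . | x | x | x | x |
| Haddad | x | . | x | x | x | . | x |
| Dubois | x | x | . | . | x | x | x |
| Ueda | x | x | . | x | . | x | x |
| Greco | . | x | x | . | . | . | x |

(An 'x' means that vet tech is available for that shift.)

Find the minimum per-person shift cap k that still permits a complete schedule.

With 5 vet techs and 9 worker-slots to fill, someone must work at least ⌈9/5⌉ = 2 shifts, so k ≥ 2.
k = 2 works: Nov 5→Haddad, Nov 6→Dubois, Nov 7→Haddad, Nov 8→Cruz+Ueda, Nov 9→Cruz+Dubois, Nov 10→Ueda, Nov 11→Greco.
Loads: Cruz 2, Haddad 2, Dubois 2, Ueda 2, Greco 1 — all ≤ 2.

2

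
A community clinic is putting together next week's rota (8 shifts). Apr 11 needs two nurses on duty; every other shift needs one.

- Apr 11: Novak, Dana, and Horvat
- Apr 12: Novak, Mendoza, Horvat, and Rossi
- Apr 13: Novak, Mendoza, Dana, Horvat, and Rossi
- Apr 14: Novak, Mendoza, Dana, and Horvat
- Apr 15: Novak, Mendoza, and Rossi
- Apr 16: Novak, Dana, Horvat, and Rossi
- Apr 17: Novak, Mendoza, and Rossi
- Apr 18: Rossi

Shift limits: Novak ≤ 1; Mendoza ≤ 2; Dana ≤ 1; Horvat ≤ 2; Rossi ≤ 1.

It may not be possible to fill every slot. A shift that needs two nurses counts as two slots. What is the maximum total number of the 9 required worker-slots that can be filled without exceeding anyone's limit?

7

Total capacity across all nurses is 1+2+1+2+1 = 7, and 9 slots are needed, so at most 7 can be filled.
An assignment achieving 7: Apr 11→Novak+Dana, Apr 12→Horvat, Apr 14→Horvat, Apr 15→Mendoza, Apr 17→Mendoza, Apr 18→Rossi.
Loads: Novak 1/1, Mendoza 2/2, Dana 1/1, Horvat 2/2, Rossi 1/1.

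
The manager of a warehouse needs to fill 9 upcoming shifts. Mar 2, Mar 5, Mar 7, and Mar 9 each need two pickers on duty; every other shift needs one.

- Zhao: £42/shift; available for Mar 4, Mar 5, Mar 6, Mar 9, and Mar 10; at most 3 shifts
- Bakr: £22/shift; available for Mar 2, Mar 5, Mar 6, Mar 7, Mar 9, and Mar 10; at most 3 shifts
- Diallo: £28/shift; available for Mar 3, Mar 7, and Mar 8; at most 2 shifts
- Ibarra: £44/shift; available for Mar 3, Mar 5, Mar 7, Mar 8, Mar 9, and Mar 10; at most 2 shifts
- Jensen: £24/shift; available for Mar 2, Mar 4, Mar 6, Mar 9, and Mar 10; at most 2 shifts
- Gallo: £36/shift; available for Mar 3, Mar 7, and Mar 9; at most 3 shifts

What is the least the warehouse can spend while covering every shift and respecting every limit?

Mar 2 can only be covered by Bakr and Jensen, so that assignment is forced.
Picking the cheapest available picker for each shift independently would cost £330, but that ignores the shift limits.
An optimal schedule: Mar 2→Bakr+Jensen, Mar 3→Gallo, Mar 4→Jensen, Mar 5→Bakr+Zhao, Mar 6→Bakr, Mar 7→Diallo+Gallo, Mar 8→Diallo, Mar 9→Gallo+Zhao, Mar 10→Zhao.
Total: 22 + 24 + 36 + 24 + 22 + 42 + 22 + 28 + 36 + 28 + 36 + 42 + 42 = £404.

£404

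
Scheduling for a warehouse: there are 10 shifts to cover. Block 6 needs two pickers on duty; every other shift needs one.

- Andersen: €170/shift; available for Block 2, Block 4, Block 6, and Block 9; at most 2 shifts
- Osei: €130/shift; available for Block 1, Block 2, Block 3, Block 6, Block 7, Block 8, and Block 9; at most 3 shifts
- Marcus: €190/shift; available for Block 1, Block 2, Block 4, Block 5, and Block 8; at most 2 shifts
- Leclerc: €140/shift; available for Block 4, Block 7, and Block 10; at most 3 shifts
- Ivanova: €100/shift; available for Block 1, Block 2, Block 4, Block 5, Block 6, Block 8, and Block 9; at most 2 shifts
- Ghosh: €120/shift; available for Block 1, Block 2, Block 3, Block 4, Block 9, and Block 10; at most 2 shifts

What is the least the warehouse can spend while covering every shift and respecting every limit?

Picking the cheapest available picker for each shift independently would cost €1200, but that ignores the shift limits.
An optimal schedule: Block 1→Ghosh, Block 2→Andersen, Block 3→Ghosh, Block 4→Leclerc, Block 5→Ivanova, Block 6→Ivanova+Osei, Block 7→Leclerc, Block 8→Osei, Block 9→Osei, Block 10→Leclerc.
Total: 120 + 170 + 120 + 140 + 100 + 100 + 130 + 140 + 130 + 130 + 140 = €1420.

€1420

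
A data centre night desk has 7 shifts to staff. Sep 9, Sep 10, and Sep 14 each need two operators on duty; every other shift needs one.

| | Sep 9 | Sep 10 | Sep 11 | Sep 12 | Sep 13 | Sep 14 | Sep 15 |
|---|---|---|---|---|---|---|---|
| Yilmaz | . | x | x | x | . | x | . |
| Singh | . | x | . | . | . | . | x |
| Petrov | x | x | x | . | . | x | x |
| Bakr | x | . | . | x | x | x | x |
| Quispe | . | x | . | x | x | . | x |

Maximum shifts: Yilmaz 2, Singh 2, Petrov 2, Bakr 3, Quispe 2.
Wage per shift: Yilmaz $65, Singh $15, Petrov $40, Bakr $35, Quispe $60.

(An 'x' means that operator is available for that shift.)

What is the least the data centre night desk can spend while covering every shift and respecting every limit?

$400

Sep 9 can only be covered by Petrov and Bakr, so that assignment is forced.
Picking the cheapest available operator for each shift independently would cost $330, but that ignores the shift limits.
An optimal schedule: Sep 9→Bakr+Petrov, Sep 10→Singh+Quispe, Sep 11→Petrov, Sep 12→Quispe, Sep 13→Bakr, Sep 14→Bakr+Yilmaz, Sep 15→Singh.
Total: 35 + 40 + 15 + 60 + 40 + 60 + 35 + 35 + 65 + 15 = $400.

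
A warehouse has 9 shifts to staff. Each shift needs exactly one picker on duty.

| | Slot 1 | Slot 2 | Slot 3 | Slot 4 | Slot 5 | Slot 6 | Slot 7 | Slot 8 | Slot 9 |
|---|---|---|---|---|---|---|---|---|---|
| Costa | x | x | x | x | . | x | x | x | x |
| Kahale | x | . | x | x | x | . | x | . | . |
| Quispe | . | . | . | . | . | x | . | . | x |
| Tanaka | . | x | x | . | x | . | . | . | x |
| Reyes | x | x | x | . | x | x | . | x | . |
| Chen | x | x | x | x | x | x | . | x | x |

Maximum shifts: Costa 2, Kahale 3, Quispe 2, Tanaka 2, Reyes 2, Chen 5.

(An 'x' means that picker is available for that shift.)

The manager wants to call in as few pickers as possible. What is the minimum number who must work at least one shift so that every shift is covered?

9 slots to fill and no one can take more than 5, so at least ⌈9/5⌉ = 2 pickers are needed.
Any 2 pickers together have capacity at most 5+3 = 8 < 9 slots, so 2 can never suffice.
Costa, Kahale, and Chen alone can cover everything: Slot 1→Kahale, Slot 2→Costa, Slot 3→Chen, Slot 4→Chen, Slot 5→Kahale, Slot 6→Costa, Slot 7→Kahale, Slot 8→Chen, Slot 9→Chen.

3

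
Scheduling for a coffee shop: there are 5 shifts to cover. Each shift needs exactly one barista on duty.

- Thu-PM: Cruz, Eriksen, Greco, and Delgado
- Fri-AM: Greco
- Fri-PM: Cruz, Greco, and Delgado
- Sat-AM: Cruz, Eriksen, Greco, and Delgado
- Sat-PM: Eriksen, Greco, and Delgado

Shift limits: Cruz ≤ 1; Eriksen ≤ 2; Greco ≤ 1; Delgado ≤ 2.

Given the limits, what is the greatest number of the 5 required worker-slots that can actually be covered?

5

Total capacity across all baristas is 1+2+1+2 = 6, and 5 slots are needed, so at most 5 can be filled.
An assignment achieving 5: Thu-PM→Eriksen, Fri-AM→Greco, Fri-PM→Cruz, Sat-AM→Delgado, Sat-PM→Eriksen.
Loads: Cruz 1/1, Eriksen 2/2, Greco 1/1, Delgado 1/2.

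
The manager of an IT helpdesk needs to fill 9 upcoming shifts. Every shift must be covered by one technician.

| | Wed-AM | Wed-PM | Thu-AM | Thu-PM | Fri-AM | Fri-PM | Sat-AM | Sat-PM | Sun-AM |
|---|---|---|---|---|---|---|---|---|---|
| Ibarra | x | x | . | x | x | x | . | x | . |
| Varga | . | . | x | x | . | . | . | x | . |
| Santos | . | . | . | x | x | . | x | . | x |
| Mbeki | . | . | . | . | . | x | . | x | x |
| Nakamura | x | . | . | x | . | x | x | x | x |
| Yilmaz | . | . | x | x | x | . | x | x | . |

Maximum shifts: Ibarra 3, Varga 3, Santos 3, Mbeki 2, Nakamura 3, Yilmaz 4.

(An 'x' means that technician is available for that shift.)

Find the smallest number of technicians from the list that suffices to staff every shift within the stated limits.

3

9 slots to fill and no one can take more than 4, so at least ⌈9/4⌉ = 3 technicians are needed.
Ibarra, Varga, and Santos alone can cover everything: Wed-AM→Ibarra, Wed-PM→Ibarra, Thu-AM→Varga, Thu-PM→Varga, Fri-AM→Santos, Fri-PM→Ibarra, Sat-AM→Santos, Sat-PM→Varga, Sun-AM→Santos.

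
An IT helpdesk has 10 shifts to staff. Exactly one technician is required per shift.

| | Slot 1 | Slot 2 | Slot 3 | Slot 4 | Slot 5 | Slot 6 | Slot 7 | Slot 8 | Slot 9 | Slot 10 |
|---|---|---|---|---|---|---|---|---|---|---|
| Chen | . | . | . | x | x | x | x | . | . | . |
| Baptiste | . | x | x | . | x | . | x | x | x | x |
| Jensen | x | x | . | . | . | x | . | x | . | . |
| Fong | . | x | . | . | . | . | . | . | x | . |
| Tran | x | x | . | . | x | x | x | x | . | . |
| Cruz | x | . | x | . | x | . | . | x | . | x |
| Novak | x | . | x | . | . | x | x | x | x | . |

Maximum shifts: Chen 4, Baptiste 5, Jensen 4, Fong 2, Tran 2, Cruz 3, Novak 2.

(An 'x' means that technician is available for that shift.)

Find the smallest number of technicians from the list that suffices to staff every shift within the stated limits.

3

10 slots to fill and no one can take more than 5, so at least ⌈10/5⌉ = 2 technicians are needed.
Any 2 technicians together have capacity at most 5+4 = 9 < 10 slots, so 2 can never suffice.
Chen, Baptiste, and Jensen alone can cover everything: Slot 1→Jensen, Slot 2→Baptiste, Slot 3→Baptiste, Slot 4→Chen, Slot 5→Chen, Slot 6→Chen, Slot 7→Chen, Slot 8→Baptiste, Slot 9→Baptiste, Slot 10→Baptiste.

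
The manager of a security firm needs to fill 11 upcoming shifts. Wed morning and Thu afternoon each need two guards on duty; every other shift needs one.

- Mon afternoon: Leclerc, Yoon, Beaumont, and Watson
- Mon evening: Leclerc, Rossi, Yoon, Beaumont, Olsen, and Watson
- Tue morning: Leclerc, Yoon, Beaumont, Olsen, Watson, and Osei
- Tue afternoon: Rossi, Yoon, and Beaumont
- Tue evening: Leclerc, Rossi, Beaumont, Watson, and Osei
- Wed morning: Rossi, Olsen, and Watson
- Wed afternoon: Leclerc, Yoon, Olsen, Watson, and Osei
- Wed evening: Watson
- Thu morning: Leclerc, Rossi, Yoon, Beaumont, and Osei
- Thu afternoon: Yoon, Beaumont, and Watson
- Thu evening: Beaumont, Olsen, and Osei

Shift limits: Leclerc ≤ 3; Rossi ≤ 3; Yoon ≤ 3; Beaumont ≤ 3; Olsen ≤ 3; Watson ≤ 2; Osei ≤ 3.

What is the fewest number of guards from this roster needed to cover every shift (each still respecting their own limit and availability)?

5

13 slots to fill and no one can take more than 3, so at least ⌈13/3⌉ = 5 guards are needed.
Leclerc, Rossi, Yoon, Beaumont, and Watson alone can cover everything: Mon afternoon→Leclerc, Mon evening→Yoon, Tue morning→Leclerc, Tue afternoon→Rossi, Tue evening→Rossi, Wed morning→Rossi+Watson, Wed afternoon→Leclerc, Wed evening→Watson, Thu morning→Yoon, Thu afternoon→Yoon+Beaumont, Thu evening→Beaumont.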